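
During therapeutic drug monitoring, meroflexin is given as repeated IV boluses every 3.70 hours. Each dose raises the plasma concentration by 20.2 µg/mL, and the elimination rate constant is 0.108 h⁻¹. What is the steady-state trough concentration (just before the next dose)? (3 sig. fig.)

Fraction remaining after one interval: e^(−kτ) = e^(−0.1080 × 3.70) = 0.6706
R = 1 / (1 − 0.6706) = 3.036
Css,max = 20.2 × 3.036 = 61.32 µg/mL
Css,min = Css,max × e^(−kτ) = 61.32 × 0.6706 ≈ 41.1 µg/mL

41.1 µg/mL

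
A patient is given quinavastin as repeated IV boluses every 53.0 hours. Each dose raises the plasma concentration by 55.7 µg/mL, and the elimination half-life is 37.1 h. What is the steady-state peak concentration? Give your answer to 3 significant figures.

88.6 µg/mL

k = ln 2 / 37.1 = 0.01868 h⁻¹
Fraction remaining after one interval: e^(−kτ) = e^(−0.01868 × 53.0) = 0.3715
R = 1 / (1 − 0.3715) = 1.591
Css,max = 55.7 × 1.591 ≈ 88.6 µg/mL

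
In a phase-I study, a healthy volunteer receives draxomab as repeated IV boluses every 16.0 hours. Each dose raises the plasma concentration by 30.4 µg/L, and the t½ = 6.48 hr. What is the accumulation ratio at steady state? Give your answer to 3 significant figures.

1.22

k = ln 2 / 6.48 = 0.1070 hr⁻¹
Fraction remaining after one interval: e^(−kτ) = e^(−0.1070 × 16.0) = 0.1806
R = 1 / (1 − 0.1806) = 1 / 0.8194 ≈ 1.22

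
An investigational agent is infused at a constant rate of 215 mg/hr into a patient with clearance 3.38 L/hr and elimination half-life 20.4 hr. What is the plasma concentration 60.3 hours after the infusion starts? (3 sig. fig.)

55.4 µg/mL

Css = rate / CL = 215 / 3.38 = 63.61 µg/mL
k = ln 2 / 20.4 = 0.03398 hr⁻¹
C(t) = Css (1 − e^(−kt)) = 63.61 × (1 − e^(−2.049)) = 63.61 × 0.8711 ≈ 55.4 µg/mL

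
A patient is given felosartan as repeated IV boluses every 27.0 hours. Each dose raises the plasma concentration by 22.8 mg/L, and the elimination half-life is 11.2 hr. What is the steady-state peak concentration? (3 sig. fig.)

28.1 mg/L

k = ln 2 / 11.2 = 0.06189 hr⁻¹
Fraction remaining after one interval: e^(−kτ) = e^(−0.06189 × 27.0) = 0.1881
R = 1 / (1 − 0.1881) = 1.232
Css,max = 22.8 × 1.232 ≈ 28.1 mg/L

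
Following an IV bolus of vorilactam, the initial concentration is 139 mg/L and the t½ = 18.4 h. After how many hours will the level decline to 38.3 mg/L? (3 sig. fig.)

34.2 hours

k = ln 2 / 18.4 = 0.03767 h⁻¹
C(t) = C₀ e^(−kt)  ⇒  t = ln(C₀/C) / k
t = ln(139/38.3) / 0.03767 = 1.289 / 0.03767 ≈ 34.2 hours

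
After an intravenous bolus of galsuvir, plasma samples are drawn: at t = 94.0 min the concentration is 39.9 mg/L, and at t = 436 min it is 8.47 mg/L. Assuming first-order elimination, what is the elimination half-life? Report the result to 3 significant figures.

k = ln(C₁/C₂) / (t₂ − t₁) = ln(39.9/8.47) / (436 − 94.0)
  = 1.550 / 342.0 = 0.004532 min⁻¹
t½ = ln 2 / k = ln 2 / 0.004532 ≈ 153 minutes

153 minutes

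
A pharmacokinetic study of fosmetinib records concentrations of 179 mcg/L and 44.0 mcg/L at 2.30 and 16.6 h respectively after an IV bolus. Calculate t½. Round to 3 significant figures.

k = ln(C₁/C₂) / (t₂ − t₁) = ln(179/44.0) / (16.6 − 2.30)
  = 1.403 / 14.30 = 0.09813 h⁻¹
t½ = ln 2 / k = ln 2 / 0.09813 ≈ 7.06 hours

7.06 hours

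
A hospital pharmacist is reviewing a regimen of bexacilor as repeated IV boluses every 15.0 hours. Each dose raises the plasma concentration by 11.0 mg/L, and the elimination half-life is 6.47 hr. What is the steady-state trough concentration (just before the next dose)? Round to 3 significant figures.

2.76 mg/L

k = ln 2 / 6.47 = 0.1071 hr⁻¹
Fraction remaining after one interval: e^(−kτ) = e^(−0.1071 × 15.0) = 0.2005
R = 1 / (1 − 0.2005) = 1.251
Css,max = 11.0 × 1.251 = 13.76 mg/L
Css,min = Css,max × e^(−kτ) = 13.76 × 0.2005 ≈ 2.76 mg/L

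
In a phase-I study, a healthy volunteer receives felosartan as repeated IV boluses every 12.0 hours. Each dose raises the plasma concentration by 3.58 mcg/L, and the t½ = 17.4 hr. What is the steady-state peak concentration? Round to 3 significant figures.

9.42 mcg/L

k = ln 2 / 17.4 = 0.03984 hr⁻¹
Fraction remaining after one interval: e^(−kτ) = e^(−0.03984 × 12.0) = 0.6200
R = 1 / (1 − 0.6200) = 2.632
Css,max = 3.58 × 2.632 ≈ 9.42 mcg/L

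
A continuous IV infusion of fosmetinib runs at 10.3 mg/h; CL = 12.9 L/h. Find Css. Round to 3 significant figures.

0.798 mg/L

Css = infusion rate / CL = 10.3 / 12.9 ≈ 0.798 mg/L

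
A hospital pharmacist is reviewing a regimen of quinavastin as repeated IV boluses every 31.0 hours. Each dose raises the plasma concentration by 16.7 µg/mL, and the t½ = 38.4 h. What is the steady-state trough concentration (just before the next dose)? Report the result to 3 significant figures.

22.3 µg/mL

k = ln 2 / 38.4 = 0.01805 h⁻¹
Fraction remaining after one interval: e^(−kτ) = e^(−0.01805 × 31.0) = 0.5715
R = 1 / (1 − 0.5715) = 2.333
Css,max = 16.7 × 2.333 = 38.97 µg/mL
Css,min = Css,max × e^(−kτ) = 38.97 × 0.5715 ≈ 22.3 µg/mL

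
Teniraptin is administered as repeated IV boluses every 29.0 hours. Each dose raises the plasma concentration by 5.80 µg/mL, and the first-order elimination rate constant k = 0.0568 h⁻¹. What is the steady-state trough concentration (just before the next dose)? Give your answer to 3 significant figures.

Fraction remaining after one interval: e^(−kτ) = e^(−0.05680 × 29.0) = 0.1926
R = 1 / (1 − 0.1926) = 1.239
Css,max = 5.80 × 1.239 = 7.183 µg/mL
Css,min = Css,max × e^(−kτ) = 7.183 × 0.1926 ≈ 1.38 µg/mL

1.38 µg/mL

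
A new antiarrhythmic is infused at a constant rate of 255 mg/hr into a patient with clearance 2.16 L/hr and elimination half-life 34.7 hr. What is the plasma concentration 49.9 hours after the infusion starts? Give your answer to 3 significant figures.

Css = rate / CL = 255 / 2.16 = 118.1 mg/L
k = ln 2 / 34.7 = 0.01998 hr⁻¹
C(t) = Css (1 − e^(−kt)) = 118.1 × (1 − e^(−0.9968)) = 118.1 × 0.6309 ≈ 74.5 mg/L

74.5 mg/L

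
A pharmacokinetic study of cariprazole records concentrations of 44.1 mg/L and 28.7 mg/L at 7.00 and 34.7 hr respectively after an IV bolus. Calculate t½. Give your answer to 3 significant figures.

44.7 hours

k = ln(C₁/C₂) / (t₂ − t₁) = ln(44.1/28.7) / (34.7 − 7.00)
  = 0.4296 / 27.70 = 0.01551 hr⁻¹
t½ = ln 2 / k = ln 2 / 0.01551 ≈ 44.7 hours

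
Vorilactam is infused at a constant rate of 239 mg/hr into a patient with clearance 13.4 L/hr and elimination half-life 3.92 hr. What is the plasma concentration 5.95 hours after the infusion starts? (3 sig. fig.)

11.6 mg/L

Css = rate / CL = 239 / 13.4 = 17.84 mg/L
k = ln 2 / 3.92 = 0.1768 hr⁻¹
C(t) = Css (1 − e^(−kt)) = 17.84 × (1 − e^(−1.052)) = 17.84 × 0.6508 ≈ 11.6 mg/L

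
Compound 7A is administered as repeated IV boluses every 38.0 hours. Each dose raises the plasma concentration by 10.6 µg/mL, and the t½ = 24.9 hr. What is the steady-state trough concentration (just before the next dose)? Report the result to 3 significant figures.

5.64 µg/mL

k = ln 2 / 24.9 = 0.02784 hr⁻¹
Fraction remaining after one interval: e^(−kτ) = e^(−0.02784 × 38.0) = 0.3472
R = 1 / (1 − 0.3472) = 1.532
Css,max = 10.6 × 1.532 = 16.24 µg/mL
Css,min = Css,max × e^(−kτ) = 16.24 × 0.3472 ≈ 5.64 µg/mL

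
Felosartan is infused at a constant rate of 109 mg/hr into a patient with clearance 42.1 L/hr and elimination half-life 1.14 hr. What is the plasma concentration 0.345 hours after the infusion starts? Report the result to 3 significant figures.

Css = rate / CL = 109 / 42.1 = 2.589 mg/L
k = ln 2 / 1.14 = 0.6080 hr⁻¹
C(t) = Css (1 − e^(−kt)) = 2.589 × (1 − e^(−0.2098)) = 2.589 × 0.1892 ≈ 0.490 mg/L

0.490 mg/L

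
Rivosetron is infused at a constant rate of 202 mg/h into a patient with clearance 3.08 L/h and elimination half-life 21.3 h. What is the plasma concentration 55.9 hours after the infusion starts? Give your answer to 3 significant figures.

54.9 µg/mL

Css = rate / CL = 202 / 3.08 = 65.58 µg/mL
k = ln 2 / 21.3 = 0.03254 h⁻¹
C(t) = Css (1 − e^(−kt)) = 65.58 × (1 − e^(−1.819)) = 65.58 × 0.8378 ≈ 54.9 µg/mL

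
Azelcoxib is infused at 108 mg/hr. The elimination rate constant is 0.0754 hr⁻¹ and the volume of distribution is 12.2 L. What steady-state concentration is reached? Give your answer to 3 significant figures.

CL = k · V = 0.0754 × 12.2 = 0.9199 L/hr
Css = rate / CL = 108 / 0.9199 ≈ 117 mg/L

117 mg/L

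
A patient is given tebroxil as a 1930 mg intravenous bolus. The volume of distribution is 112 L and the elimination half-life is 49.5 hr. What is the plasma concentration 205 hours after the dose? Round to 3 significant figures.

0.976 µg/mL

C₀ = dose / V = 1930 / 112 = 17.23 µg/mL
k = ln 2 / 49.5 = 0.01400 hr⁻¹
C(t) = C₀ e^(−kt) = 17.23 × e^(−0.01400 × 205) = 17.23 × e^(−2.871) = 17.23 × 0.05666 ≈ 0.976 µg/mL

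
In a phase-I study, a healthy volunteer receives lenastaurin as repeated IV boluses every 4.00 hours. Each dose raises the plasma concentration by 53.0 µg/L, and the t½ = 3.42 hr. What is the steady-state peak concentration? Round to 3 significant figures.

95.4 µg/L

k = ln 2 / 3.42 = 0.2027 hr⁻¹
Fraction remaining after one interval: e^(−kτ) = e^(−0.2027 × 4.00) = 0.4445
R = 1 / (1 − 0.4445) = 1.800
Css,max = 53.0 × 1.800 ≈ 95.4 µg/L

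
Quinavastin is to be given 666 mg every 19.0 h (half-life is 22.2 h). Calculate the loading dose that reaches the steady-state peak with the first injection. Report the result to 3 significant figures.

k = ln 2 / 22.2 = 0.03122 h⁻¹
Accumulation ratio R = 1 / (1 − e^(−kτ)) = 1 / (1 − e^(−0.03122×19.0)) = 1 / (1 − 0.5525) = 2.235
Loading dose = maintenance dose × R = 666 × 2.235 ≈ 1490 mg

1490 mg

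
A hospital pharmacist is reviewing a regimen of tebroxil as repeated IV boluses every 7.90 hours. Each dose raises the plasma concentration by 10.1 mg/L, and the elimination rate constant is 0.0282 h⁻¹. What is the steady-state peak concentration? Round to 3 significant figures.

50.6 mg/L

Fraction remaining after one interval: e^(−kτ) = e^(−0.02820 × 7.90) = 0.8003
R = 1 / (1 − 0.8003) = 5.007
Css,max = 10.1 × 5.007 ≈ 50.6 mg/L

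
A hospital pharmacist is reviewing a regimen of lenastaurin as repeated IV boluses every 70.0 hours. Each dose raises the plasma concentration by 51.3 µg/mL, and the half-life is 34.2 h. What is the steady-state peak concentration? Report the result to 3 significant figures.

67.7 µg/mL

k = ln 2 / 34.2 = 0.02027 h⁻¹
Fraction remaining after one interval: e^(−kτ) = e^(−0.02027 × 70.0) = 0.2420
R = 1 / (1 − 0.2420) = 1.319
Css,max = 51.3 × 1.319 ≈ 67.7 µg/mL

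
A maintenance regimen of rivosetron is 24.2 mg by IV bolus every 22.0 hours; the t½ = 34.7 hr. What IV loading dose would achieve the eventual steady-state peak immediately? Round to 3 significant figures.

68.1 mg

k = ln 2 / 34.7 = 0.01998 hr⁻¹
Accumulation ratio R = 1 / (1 − e^(−kτ)) = 1 / (1 − e^(−0.01998×22.0)) = 1 / (1 − 0.6444) = 2.812
Loading dose = maintenance dose × R = 24.2 × 2.812 ≈ 68.1 mg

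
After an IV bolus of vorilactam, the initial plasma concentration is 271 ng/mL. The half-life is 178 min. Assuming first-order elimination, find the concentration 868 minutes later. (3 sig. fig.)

9.23 ng/mL

k = ln 2 / 178 = 0.003894 min⁻¹
868 min is 4.876 half-lives, so C = 271 × (1/2)^4.876 = 271 × 0.03405 ≈ 9.23 ng/mL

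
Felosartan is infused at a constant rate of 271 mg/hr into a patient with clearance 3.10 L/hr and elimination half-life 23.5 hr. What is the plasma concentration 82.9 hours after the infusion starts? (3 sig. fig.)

79.8 mg/L

Css = rate / CL = 271 / 3.10 = 87.42 mg/L
k = ln 2 / 23.5 = 0.02950 hr⁻¹
C(t) = Css (1 − e^(−kt)) = 87.42 × (1 − e^(−2.445)) = 87.42 × 0.9133 ≈ 79.8 mg/L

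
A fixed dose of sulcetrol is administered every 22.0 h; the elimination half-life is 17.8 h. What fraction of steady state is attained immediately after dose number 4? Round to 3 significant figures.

0.968

k = ln 2 / 17.8 = 0.03894 h⁻¹
f_n = 1 − e^(−nkτ) = 1 − e^(−4 × 0.03894 × 22.0) = 1 − e^(−3.427) = 1 − 0.03249 ≈ 0.968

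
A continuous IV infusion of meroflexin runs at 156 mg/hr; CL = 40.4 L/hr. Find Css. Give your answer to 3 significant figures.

Css = infusion rate / CL = 156 / 40.4 ≈ 3.86 mg/L

3.86 mg/L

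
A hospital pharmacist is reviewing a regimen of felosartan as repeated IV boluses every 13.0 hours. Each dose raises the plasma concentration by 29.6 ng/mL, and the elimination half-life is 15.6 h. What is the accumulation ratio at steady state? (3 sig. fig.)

k = ln 2 / 15.6 = 0.04443 h⁻¹
Fraction remaining after one interval: e^(−kτ) = e^(−0.04443 × 13.0) = 0.5612
R = 1 / (1 − 0.5612) = 1 / 0.4388 ≈ 2.28

2.28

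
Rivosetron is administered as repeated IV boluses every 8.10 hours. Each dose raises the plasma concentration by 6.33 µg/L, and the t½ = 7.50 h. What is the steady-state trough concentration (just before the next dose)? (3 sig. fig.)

5.68 µg/L

k = ln 2 / 7.50 = 0.09242 h⁻¹
Fraction remaining after one interval: e^(−kτ) = e^(−0.09242 × 8.10) = 0.4730
R = 1 / (1 − 0.4730) = 1.898
Css,max = 6.33 × 1.898 = 12.01 µg/L
Css,min = Css,max × e^(−kτ) = 12.01 × 0.4730 ≈ 5.68 µg/L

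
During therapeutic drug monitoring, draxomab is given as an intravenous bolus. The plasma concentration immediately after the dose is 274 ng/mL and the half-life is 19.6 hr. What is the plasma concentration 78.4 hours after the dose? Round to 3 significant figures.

k = ln 2 / 19.6 = 0.03536 hr⁻¹
78.4 hr is 4.000 half-lives, so C = 274 × (1/2)^4.000 = 274 × 0.06250 ≈ 17.1 ng/mL

17.1 ng/mL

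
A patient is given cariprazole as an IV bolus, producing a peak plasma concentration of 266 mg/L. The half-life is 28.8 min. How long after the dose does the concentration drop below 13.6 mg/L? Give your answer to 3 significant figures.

k = ln 2 / 28.8 = 0.02407 min⁻¹
C(t) = C₀ e^(−kt)  ⇒  t = ln(C₀/C) / k
t = ln(266/13.6) / 0.02407 = 2.973 / 0.02407 ≈ 124 minutes

124 minutes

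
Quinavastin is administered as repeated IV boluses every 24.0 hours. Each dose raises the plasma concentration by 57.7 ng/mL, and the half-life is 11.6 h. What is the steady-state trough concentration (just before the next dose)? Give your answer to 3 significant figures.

18.1 ng/mL

k = ln 2 / 11.6 = 0.05975 h⁻¹
Fraction remaining after one interval: e^(−kτ) = e^(−0.05975 × 24.0) = 0.2383
R = 1 / (1 − 0.2383) = 1.313
Css,max = 57.7 × 1.313 = 75.75 ng/mL
Css,min = Css,max × e^(−kτ) = 75.75 × 0.2383 ≈ 18.1 ng/mL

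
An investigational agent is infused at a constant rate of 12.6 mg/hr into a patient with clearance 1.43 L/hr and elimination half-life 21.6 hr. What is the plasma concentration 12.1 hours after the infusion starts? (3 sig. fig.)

2.84 mg/L

Css = rate / CL = 12.6 / 1.43 = 8.811 mg/L
k = ln 2 / 21.6 = 0.03209 hr⁻¹
C(t) = Css (1 − e^(−kt)) = 8.811 × (1 − e^(−0.3883)) = 8.811 × 0.3218 ≈ 2.84 mg/L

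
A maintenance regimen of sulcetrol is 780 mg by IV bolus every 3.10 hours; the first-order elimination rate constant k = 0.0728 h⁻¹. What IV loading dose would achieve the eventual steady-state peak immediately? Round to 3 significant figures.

Accumulation ratio R = 1 / (1 − e^(−kτ)) = 1 / (1 − e^(−0.07280×3.10)) = 1 / (1 − 0.7980) = 4.950
Loading dose = maintenance dose × R = 780 × 4.950 ≈ 3860 mg

3860 mg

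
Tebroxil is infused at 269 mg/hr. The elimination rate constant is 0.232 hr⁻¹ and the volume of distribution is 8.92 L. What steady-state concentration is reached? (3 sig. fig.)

130 µg/mL

CL = k · V = 0.232 × 8.92 = 2.069 L/hr
Css = rate / CL = 269 / 2.069 ≈ 130 µg/mL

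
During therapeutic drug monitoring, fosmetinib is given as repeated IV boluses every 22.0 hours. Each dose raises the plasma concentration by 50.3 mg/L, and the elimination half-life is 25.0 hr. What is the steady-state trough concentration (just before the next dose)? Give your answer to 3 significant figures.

k = ln 2 / 25.0 = 0.02773 hr⁻¹
Fraction remaining after one interval: e^(−kτ) = e^(−0.02773 × 22.0) = 0.5434
R = 1 / (1 − 0.5434) = 2.190
Css,max = 50.3 × 2.190 = 110.2 mg/L
Css,min = Css,max × e^(−kτ) = 110.2 × 0.5434 ≈ 59.9 mg/L

59.9 mg/L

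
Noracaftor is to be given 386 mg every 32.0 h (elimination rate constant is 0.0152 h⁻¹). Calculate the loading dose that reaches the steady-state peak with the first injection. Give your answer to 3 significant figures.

Accumulation ratio R = 1 / (1 − e^(−kτ)) = 1 / (1 − e^(−0.01520×32.0)) = 1 / (1 − 0.6148) = 2.596
Loading dose = maintenance dose × R = 386 × 2.596 ≈ 1000 mg

1000 mg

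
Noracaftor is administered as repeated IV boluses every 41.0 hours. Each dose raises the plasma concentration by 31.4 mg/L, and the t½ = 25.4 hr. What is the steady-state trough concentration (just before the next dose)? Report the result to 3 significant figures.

k = ln 2 / 25.4 = 0.02729 hr⁻¹
Fraction remaining after one interval: e^(−kτ) = e^(−0.02729 × 41.0) = 0.3267
R = 1 / (1 − 0.3267) = 1.485
Css,max = 31.4 × 1.485 = 46.63 mg/L
Css,min = Css,max × e^(−kτ) = 46.63 × 0.3267 ≈ 15.2 mg/L

15.2 mg/L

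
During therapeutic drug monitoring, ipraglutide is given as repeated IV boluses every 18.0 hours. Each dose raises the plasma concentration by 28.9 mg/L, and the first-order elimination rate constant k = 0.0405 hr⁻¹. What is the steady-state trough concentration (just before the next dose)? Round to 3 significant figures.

26.9 mg/L

Fraction remaining after one interval: e^(−kτ) = e^(−0.04050 × 18.0) = 0.4824
R = 1 / (1 − 0.4824) = 1.932
Css,max = 28.9 × 1.932 = 55.83 mg/L
Css,min = Css,max × e^(−kτ) = 55.83 × 0.4824 ≈ 26.9 mg/L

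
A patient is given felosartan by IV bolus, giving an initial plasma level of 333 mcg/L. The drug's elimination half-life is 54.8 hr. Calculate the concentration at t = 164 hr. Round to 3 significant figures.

41.8 mcg/L

k = ln 2 / 54.8 = 0.01265 hr⁻¹
C(t) = C₀ e^(−kt) = 333 × e^(−0.01265 × 164) = 333 × e^(−2.074) = 333 × 0.1256 ≈ 41.8 mcg/L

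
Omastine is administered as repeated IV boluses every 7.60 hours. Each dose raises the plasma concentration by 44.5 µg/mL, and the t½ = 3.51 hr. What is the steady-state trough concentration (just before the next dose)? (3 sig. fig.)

k = ln 2 / 3.51 = 0.1975 hr⁻¹
Fraction remaining after one interval: e^(−kτ) = e^(−0.1975 × 7.60) = 0.2229
R = 1 / (1 − 0.2229) = 1.287
Css,max = 44.5 × 1.287 = 57.27 µg/mL
Css,min = Css,max × e^(−kτ) = 57.27 × 0.2229 ≈ 12.8 µg/mL

12.8 µg/mL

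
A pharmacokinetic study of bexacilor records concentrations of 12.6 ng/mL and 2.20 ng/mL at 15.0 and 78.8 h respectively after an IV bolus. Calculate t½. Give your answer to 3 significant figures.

25.3 hours

k = ln(C₁/C₂) / (t₂ − t₁) = ln(12.6/2.20) / (78.8 − 15.0)
  = 1.745 / 63.80 = 0.02735 h⁻¹
t½ = ln 2 / k = ln 2 / 0.02735 ≈ 25.3 hours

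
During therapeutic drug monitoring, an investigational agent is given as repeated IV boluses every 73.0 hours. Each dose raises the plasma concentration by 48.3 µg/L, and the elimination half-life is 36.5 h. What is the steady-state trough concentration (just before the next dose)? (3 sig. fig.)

16.1 µg/L

k = ln 2 / 36.5 = 0.01899 h⁻¹
Fraction remaining after one interval: e^(−kτ) = e^(−0.01899 × 73.0) = 0.2500
R = 1 / (1 − 0.2500) = 1.333
Css,max = 48.3 × 1.333 = 64.40 µg/L
Css,min = Css,max × e^(−kτ) = 64.40 × 0.2500 ≈ 16.1 µg/L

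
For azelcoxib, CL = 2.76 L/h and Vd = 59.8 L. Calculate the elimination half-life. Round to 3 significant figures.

15.0 hours

k = CL / V = 2.76 / 59.8 = 0.04615 h⁻¹
t½ = ln 2 / k = ln 2 / 0.04615 ≈ 15.0 hours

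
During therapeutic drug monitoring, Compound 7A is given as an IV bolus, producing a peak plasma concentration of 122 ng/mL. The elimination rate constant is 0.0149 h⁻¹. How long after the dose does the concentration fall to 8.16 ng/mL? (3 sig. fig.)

182 hours

C(t) = C₀ e^(−kt)  ⇒  t = ln(C₀/C) / k
t = ln(122/8.16) / 0.01490 = 2.705 / 0.01490 ≈ 182 hours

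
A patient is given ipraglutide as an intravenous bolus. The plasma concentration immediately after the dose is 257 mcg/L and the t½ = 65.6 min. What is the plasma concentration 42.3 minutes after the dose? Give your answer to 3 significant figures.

164 mcg/L

k = ln 2 / 65.6 = 0.01057 min⁻¹
42.3 min is 0.6448 half-lives, so C = 257 × (1/2)^0.6448 = 257 × 0.6396 ≈ 164 mcg/L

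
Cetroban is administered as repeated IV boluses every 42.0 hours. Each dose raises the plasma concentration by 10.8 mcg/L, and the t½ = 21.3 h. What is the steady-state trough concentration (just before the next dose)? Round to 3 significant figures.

3.70 mcg/L

k = ln 2 / 21.3 = 0.03254 h⁻¹
Fraction remaining after one interval: e^(−kτ) = e^(−0.03254 × 42.0) = 0.2549
R = 1 / (1 − 0.2549) = 1.342
Css,max = 10.8 × 1.342 = 14.50 mcg/L
Css,min = Css,max × e^(−kτ) = 14.50 × 0.2549 ≈ 3.70 mcg/L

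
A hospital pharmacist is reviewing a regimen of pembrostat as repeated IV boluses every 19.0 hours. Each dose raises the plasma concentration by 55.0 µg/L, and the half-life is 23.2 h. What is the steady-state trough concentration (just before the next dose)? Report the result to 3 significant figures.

k = ln 2 / 23.2 = 0.02988 h⁻¹
Fraction remaining after one interval: e^(−kτ) = e^(−0.02988 × 19.0) = 0.5668
R = 1 / (1 − 0.5668) = 2.309
Css,max = 55.0 × 2.309 = 127.0 µg/L
Css,min = Css,max × e^(−kτ) = 127.0 × 0.5668 ≈ 72.0 µg/L

72.0 µg/L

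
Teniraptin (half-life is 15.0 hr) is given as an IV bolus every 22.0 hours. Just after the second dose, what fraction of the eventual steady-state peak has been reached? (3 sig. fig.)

0.869

k = ln 2 / 15.0 = 0.04621 hr⁻¹
f_n = 1 − e^(−nkτ) = 1 − e^(−2 × 0.04621 × 22.0) = 1 − e^(−2.033) = 1 − 0.1309 ≈ 0.869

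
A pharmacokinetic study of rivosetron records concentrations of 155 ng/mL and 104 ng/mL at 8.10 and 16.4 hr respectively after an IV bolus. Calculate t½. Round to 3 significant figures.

14.4 hours

k = ln(C₁/C₂) / (t₂ − t₁) = ln(155/104) / (16.4 − 8.10)
  = 0.3990 / 8.300 = 0.04808 hr⁻¹
t½ = ln 2 / k = ln 2 / 0.04808 ≈ 14.4 hours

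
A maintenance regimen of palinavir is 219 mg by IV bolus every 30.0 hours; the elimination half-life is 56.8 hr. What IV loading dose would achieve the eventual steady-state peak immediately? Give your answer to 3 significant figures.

714 mg

k = ln 2 / 56.8 = 0.01220 hr⁻¹
Accumulation ratio R = 1 / (1 − e^(−kτ)) = 1 / (1 − e^(−0.01220×30.0)) = 1 / (1 − 0.6934) = 3.262
Loading dose = maintenance dose × R = 219 × 3.262 ≈ 714 mg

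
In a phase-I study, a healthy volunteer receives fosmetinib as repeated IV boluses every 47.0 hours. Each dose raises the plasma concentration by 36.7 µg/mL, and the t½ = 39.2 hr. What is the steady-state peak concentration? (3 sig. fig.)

k = ln 2 / 39.2 = 0.01768 hr⁻¹
Fraction remaining after one interval: e^(−kτ) = e^(−0.01768 × 47.0) = 0.4356
R = 1 / (1 − 0.4356) = 1.772
Css,max = 36.7 × 1.772 ≈ 65.0 µg/mL

65.0 µg/mL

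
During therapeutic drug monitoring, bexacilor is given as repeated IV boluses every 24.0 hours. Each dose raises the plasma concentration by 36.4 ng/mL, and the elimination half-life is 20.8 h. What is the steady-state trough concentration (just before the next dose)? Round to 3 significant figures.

k = ln 2 / 20.8 = 0.03332 h⁻¹
Fraction remaining after one interval: e^(−kτ) = e^(−0.03332 × 24.0) = 0.4494
R = 1 / (1 − 0.4494) = 1.816
Css,max = 36.4 × 1.816 = 66.11 ng/mL
Css,min = Css,max × e^(−kτ) = 66.11 × 0.4494 ≈ 29.7 ng/mL

29.7 ng/mL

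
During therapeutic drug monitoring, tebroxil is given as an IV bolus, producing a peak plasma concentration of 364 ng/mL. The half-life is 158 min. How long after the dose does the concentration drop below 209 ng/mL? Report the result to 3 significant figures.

126 minutes

k = ln 2 / 158 = 0.004387 min⁻¹
C(t) = C₀ e^(−kt)  ⇒  t = ln(C₀/C) / k
t = ln(364/209) / 0.004387 = 0.5548 / 0.004387 ≈ 126 minutes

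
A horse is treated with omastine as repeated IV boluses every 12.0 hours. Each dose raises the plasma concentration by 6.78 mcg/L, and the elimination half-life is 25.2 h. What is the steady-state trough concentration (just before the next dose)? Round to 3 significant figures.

k = ln 2 / 25.2 = 0.02751 h⁻¹
Fraction remaining after one interval: e^(−kτ) = e^(−0.02751 × 12.0) = 0.7189
R = 1 / (1 − 0.7189) = 3.557
Css,max = 6.78 × 3.557 = 24.12 mcg/L
Css,min = Css,max × e^(−kτ) = 24.12 × 0.7189 ≈ 17.3 mcg/L

17.3 mcg/L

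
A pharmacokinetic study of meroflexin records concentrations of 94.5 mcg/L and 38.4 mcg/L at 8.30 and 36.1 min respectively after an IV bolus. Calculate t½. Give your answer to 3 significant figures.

21.4 minutes

k = ln(C₁/C₂) / (t₂ − t₁) = ln(94.5/38.4) / (36.1 − 8.30)
  = 0.9005 / 27.80 = 0.03239 min⁻¹
t½ = ln 2 / k = ln 2 / 0.03239 ≈ 21.4 minutes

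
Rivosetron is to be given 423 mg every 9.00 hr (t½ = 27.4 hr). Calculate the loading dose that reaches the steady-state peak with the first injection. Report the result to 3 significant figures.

k = ln 2 / 27.4 = 0.02530 hr⁻¹
Accumulation ratio R = 1 / (1 − e^(−kτ)) = 1 / (1 − e^(−0.02530×9.00)) = 1 / (1 − 0.7964) = 4.911
Loading dose = maintenance dose × R = 423 × 4.911 ≈ 2080 mg

2080 mg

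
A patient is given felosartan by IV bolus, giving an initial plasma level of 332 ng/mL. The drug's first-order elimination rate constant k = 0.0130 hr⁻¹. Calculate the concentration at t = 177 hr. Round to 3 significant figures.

33.3 ng/mL

C(t) = C₀ e^(−kt) = 332 × e^(−0.01300 × 177) = 332 × e^(−2.301) = 332 × 0.1002 ≈ 33.3 ng/mL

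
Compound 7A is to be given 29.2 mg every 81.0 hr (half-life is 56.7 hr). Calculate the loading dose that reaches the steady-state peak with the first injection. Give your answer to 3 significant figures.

k = ln 2 / 56.7 = 0.01222 hr⁻¹
Accumulation ratio R = 1 / (1 − e^(−kτ)) = 1 / (1 − e^(−0.01222×81.0)) = 1 / (1 − 0.3715) = 1.591
Loading dose = maintenance dose × R = 29.2 × 1.591 ≈ 46.5 mg

46.5 mg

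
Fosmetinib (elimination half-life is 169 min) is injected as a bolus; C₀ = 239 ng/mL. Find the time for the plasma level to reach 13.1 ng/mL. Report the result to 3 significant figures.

708 minutes

k = ln 2 / 169 = 0.004101 min⁻¹
C(t) = C₀ e^(−kt)  ⇒  t = ln(C₀/C) / k
t = ln(239/13.1) / 0.004101 = 2.904 / 0.004101 ≈ 708 minutes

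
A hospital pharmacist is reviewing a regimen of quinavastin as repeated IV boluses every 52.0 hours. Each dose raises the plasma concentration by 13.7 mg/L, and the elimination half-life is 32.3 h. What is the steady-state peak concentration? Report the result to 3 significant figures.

k = ln 2 / 32.3 = 0.02146 h⁻¹
Fraction remaining after one interval: e^(−kτ) = e^(−0.02146 × 52.0) = 0.3276
R = 1 / (1 − 0.3276) = 1.487
Css,max = 13.7 × 1.487 ≈ 20.4 mg/L

20.4 mg/L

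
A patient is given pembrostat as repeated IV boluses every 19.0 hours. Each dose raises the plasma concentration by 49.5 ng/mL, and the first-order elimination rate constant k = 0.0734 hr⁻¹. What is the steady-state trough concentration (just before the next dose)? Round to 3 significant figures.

Fraction remaining after one interval: e^(−kτ) = e^(−0.07340 × 19.0) = 0.2479
R = 1 / (1 − 0.2479) = 1.330
Css,max = 49.5 × 1.330 = 65.82 ng/mL
Css,min = Css,max × e^(−kτ) = 65.82 × 0.2479 ≈ 16.3 ng/mL

16.3 ng/mL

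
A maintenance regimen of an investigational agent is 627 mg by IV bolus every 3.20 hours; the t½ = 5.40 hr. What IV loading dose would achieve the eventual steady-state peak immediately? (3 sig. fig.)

k = ln 2 / 5.40 = 0.1284 hr⁻¹
Accumulation ratio R = 1 / (1 − e^(−kτ)) = 1 / (1 − e^(−0.1284×3.20)) = 1 / (1 − 0.6632) = 2.969
Loading dose = maintenance dose × R = 627 × 2.969 ≈ 1860 mg

1860 mg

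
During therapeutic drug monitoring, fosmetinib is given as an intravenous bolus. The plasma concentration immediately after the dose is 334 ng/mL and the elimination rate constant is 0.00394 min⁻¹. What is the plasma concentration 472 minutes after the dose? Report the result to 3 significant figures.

52.0 ng/mL

C(t) = C₀ e^(−kt) = 334 × e^(−0.003940 × 472) = 334 × e^(−1.860) = 334 × 0.1557 ≈ 52.0 ng/mL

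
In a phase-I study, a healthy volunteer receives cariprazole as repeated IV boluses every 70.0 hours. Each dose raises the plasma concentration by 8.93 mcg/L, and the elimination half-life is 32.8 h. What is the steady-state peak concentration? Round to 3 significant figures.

11.6 mcg/L

k = ln 2 / 32.8 = 0.02113 h⁻¹
Fraction remaining after one interval: e^(−kτ) = e^(−0.02113 × 70.0) = 0.2278
R = 1 / (1 − 0.2278) = 1.295
Css,max = 8.93 × 1.295 ≈ 11.6 mcg/L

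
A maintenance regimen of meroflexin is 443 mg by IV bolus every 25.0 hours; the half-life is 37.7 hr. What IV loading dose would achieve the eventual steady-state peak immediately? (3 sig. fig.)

k = ln 2 / 37.7 = 0.01839 hr⁻¹
Accumulation ratio R = 1 / (1 − e^(−kτ)) = 1 / (1 − e^(−0.01839×25.0)) = 1 / (1 − 0.6315) = 2.714
Loading dose = maintenance dose × R = 443 × 2.714 ≈ 1200 mg

1200 mg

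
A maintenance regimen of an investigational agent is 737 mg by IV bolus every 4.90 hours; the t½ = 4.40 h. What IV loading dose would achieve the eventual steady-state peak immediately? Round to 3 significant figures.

k = ln 2 / 4.40 = 0.1575 h⁻¹
Accumulation ratio R = 1 / (1 − e^(−kτ)) = 1 / (1 − e^(−0.1575×4.90)) = 1 / (1 − 0.4621) = 1.859
Loading dose = maintenance dose × R = 737 × 1.859 ≈ 1370 mg

1370 mg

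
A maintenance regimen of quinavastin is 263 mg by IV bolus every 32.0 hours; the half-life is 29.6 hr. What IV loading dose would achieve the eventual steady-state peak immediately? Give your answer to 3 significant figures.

k = ln 2 / 29.6 = 0.02342 hr⁻¹
Accumulation ratio R = 1 / (1 − e^(−kτ)) = 1 / (1 − e^(−0.02342×32.0)) = 1 / (1 − 0.4727) = 1.896
Loading dose = maintenance dose × R = 263 × 1.896 ≈ 499 mg

499 mg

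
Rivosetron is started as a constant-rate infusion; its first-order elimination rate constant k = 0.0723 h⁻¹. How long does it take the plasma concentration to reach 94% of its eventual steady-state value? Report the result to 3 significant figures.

f = 1 − e^(−kt)  ⇒  t = −ln(1 − f) / k
t = −ln(1 − 0.94) / 0.07230 = 2.813 / 0.07230 ≈ 38.9 hours

38.9 hours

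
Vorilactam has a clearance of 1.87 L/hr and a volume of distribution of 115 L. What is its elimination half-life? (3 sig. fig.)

k = CL / V = 1.87 / 115 = 0.01626 hr⁻¹
t½ = ln 2 / k = ln 2 / 0.01626 ≈ 42.6 hours

42.6 hours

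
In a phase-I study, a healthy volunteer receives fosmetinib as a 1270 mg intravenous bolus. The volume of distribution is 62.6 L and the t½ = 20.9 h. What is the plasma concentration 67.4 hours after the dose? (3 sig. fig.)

C₀ = dose / V = 1270 / 62.6 = 20.29 mg/L
k = ln 2 / 20.9 = 0.03316 h⁻¹
C(t) = C₀ e^(−kt) = 20.29 × e^(−0.03316 × 67.4) = 20.29 × e^(−2.235) = 20.29 × 0.1070 ≈ 2.17 mg/L

2.17 mg/L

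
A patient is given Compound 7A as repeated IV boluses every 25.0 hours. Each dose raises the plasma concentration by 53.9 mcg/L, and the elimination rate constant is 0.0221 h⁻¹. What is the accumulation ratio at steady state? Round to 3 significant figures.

2.36

Fraction remaining after one interval: e^(−kτ) = e^(−0.02210 × 25.0) = 0.5755
R = 1 / (1 − 0.5755) = 1 / 0.4245 ≈ 2.36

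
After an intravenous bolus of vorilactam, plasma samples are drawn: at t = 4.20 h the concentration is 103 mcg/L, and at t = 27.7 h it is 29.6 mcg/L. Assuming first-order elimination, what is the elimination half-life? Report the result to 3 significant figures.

13.1 hours

k = ln(C₁/C₂) / (t₂ − t₁) = ln(103/29.6) / (27.7 − 4.20)
  = 1.247 / 23.50 = 0.05306 h⁻¹
t½ = ln 2 / k = ln 2 / 0.05306 ≈ 13.1 hours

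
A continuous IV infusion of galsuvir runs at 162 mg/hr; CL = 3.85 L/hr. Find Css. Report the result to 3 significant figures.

Css = infusion rate / CL = 162 / 3.85 ≈ 42.1 mg/L

42.1 mg/L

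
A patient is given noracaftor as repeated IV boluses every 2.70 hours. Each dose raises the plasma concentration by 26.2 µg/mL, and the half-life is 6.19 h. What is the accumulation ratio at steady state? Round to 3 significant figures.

3.83

k = ln 2 / 6.19 = 0.1120 h⁻¹
Fraction remaining after one interval: e^(−kτ) = e^(−0.1120 × 2.70) = 0.7391
R = 1 / (1 − 0.7391) = 1 / 0.2609 ≈ 3.83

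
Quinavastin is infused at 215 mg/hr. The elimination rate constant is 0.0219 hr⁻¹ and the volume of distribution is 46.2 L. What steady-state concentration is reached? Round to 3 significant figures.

CL = k · V = 0.0219 × 46.2 = 1.012 L/hr
Css = rate / CL = 215 / 1.012 ≈ 212 mg/L

212 mg/L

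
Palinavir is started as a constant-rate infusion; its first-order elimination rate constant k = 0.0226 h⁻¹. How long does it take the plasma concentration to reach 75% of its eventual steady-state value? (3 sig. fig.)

61.3 hours

f = 1 − e^(−kt)  ⇒  t = −ln(1 − f) / k
t = −ln(1 − 0.75) / 0.02260 = 1.386 / 0.02260 ≈ 61.3 hours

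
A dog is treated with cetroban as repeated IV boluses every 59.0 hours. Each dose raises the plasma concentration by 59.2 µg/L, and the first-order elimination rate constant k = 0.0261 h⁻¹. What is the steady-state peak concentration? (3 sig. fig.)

75.4 µg/L

Fraction remaining after one interval: e^(−kτ) = e^(−0.02610 × 59.0) = 0.2144
R = 1 / (1 − 0.2144) = 1.273
Css,max = 59.2 × 1.273 ≈ 75.4 µg/L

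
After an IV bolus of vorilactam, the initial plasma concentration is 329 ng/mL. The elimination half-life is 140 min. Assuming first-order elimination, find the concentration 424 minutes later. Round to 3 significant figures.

40.3 ng/mL

k = ln 2 / 140 = 0.004951 min⁻¹
C(t) = C₀ e^(−kt) = 329 × e^(−0.004951 × 424) = 329 × e^(−2.099) = 329 × 0.1225 ≈ 40.3 ng/mL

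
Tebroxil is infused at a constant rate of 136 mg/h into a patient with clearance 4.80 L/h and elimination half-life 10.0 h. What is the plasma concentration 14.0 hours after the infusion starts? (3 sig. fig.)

17.6 mg/L

Css = rate / CL = 136 / 4.80 = 28.33 mg/L
k = ln 2 / 10.0 = 0.06931 h⁻¹
C(t) = Css (1 − e^(−kt)) = 28.33 × (1 − e^(−0.9704)) = 28.33 × 0.6211 ≈ 17.6 mg/L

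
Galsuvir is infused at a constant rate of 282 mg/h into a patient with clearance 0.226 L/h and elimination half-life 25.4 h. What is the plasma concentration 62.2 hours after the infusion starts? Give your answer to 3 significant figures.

Css = rate / CL = 282 / 0.226 = 1248 mg/L
k = ln 2 / 25.4 = 0.02729 h⁻¹
C(t) = Css (1 − e^(−kt)) = 1248 × (1 − e^(−1.697)) = 1248 × 0.8168 ≈ 1020 mg/L

1020 mg/L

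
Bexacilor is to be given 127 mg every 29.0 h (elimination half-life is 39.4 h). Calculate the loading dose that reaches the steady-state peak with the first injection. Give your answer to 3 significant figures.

318 mg

k = ln 2 / 39.4 = 0.01759 h⁻¹
Accumulation ratio R = 1 / (1 − e^(−kτ)) = 1 / (1 − e^(−0.01759×29.0)) = 1 / (1 − 0.6004) = 2.502
Loading dose = maintenance dose × R = 127 × 2.502 ≈ 318 mg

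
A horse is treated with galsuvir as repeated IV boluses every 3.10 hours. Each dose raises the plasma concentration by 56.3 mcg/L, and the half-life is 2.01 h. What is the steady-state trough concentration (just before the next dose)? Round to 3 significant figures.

29.4 mcg/L

k = ln 2 / 2.01 = 0.3448 h⁻¹
Fraction remaining after one interval: e^(−kτ) = e^(−0.3448 × 3.10) = 0.3433
R = 1 / (1 − 0.3433) = 1.523
Css,max = 56.3 × 1.523 = 85.74 mcg/L
Css,min = Css,max × e^(−kτ) = 85.74 × 0.3433 ≈ 29.4 mcg/L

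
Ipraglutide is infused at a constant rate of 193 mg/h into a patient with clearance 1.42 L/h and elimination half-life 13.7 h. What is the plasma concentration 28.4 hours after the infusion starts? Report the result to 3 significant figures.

Css = rate / CL = 193 / 1.42 = 135.9 µg/mL
k = ln 2 / 13.7 = 0.05059 h⁻¹
C(t) = Css (1 − e^(−kt)) = 135.9 × (1 − e^(−1.437)) = 135.9 × 0.7623 ≈ 104 µg/mL

104 µg/mL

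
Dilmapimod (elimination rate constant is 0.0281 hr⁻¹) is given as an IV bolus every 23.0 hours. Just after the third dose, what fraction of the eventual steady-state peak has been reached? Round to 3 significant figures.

f_n = 1 − e^(−nkτ) = 1 − e^(−3 × 0.02810 × 23.0) = 1 − e^(−1.939) = 1 − 0.1439 ≈ 0.856

0.856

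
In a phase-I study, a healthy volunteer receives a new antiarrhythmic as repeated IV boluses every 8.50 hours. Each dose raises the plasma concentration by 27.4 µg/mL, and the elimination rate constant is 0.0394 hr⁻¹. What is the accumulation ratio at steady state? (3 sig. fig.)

3.51

Fraction remaining after one interval: e^(−kτ) = e^(−0.03940 × 8.50) = 0.7154
R = 1 / (1 − 0.7154) = 1 / 0.2846 ≈ 3.51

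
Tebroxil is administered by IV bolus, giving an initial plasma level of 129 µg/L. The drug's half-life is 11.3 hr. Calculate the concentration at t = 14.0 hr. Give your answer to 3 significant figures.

54.7 µg/L

k = ln 2 / 11.3 = 0.06134 hr⁻¹
14.0 hr is 1.239 half-lives, so C = 129 × (1/2)^1.239 = 129 × 0.4237 ≈ 54.7 µg/L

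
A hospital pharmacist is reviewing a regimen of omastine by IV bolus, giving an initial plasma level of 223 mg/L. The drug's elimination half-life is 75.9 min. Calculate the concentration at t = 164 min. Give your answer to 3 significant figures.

k = ln 2 / 75.9 = 0.009132 min⁻¹
164 min is 2.161 half-lives, so C = 223 × (1/2)^2.161 = 223 × 0.2236 ≈ 49.9 mg/L

49.9 mg/L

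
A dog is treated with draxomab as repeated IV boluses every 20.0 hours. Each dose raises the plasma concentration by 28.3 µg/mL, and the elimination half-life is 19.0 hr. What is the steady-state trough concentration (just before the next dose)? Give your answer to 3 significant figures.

26.3 µg/mL

k = ln 2 / 19.0 = 0.03648 hr⁻¹
Fraction remaining after one interval: e^(−kτ) = e^(−0.03648 × 20.0) = 0.4821
R = 1 / (1 − 0.4821) = 1.931
Css,max = 28.3 × 1.931 = 54.64 µg/mL
Css,min = Css,max × e^(−kτ) = 54.64 × 0.4821 ≈ 26.3 µg/mL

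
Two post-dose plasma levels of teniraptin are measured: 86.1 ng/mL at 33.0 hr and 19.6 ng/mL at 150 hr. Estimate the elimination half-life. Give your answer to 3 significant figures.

54.8 hours

k = ln(C₁/C₂) / (t₂ − t₁) = ln(86.1/19.6) / (150 − 33.0)
  = 1.480 / 117.0 = 0.01265 hr⁻¹
t½ = ln 2 / k = ln 2 / 0.01265 ≈ 54.8 hours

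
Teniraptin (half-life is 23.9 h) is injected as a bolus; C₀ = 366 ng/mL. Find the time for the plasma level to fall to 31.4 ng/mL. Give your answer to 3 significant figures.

84.7 hours

k = ln 2 / 23.9 = 0.02900 h⁻¹
C(t) = C₀ e^(−kt)  ⇒  t = ln(C₀/C) / k
t = ln(366/31.4) / 0.02900 = 2.456 / 0.02900 ≈ 84.7 hours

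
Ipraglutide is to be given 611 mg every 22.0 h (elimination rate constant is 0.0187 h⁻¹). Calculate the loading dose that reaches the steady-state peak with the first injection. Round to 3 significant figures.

Accumulation ratio R = 1 / (1 − e^(−kτ)) = 1 / (1 − e^(−0.01870×22.0)) = 1 / (1 − 0.6627) = 2.965
Loading dose = maintenance dose × R = 611 × 2.965 ≈ 1810 mg

1810 mg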